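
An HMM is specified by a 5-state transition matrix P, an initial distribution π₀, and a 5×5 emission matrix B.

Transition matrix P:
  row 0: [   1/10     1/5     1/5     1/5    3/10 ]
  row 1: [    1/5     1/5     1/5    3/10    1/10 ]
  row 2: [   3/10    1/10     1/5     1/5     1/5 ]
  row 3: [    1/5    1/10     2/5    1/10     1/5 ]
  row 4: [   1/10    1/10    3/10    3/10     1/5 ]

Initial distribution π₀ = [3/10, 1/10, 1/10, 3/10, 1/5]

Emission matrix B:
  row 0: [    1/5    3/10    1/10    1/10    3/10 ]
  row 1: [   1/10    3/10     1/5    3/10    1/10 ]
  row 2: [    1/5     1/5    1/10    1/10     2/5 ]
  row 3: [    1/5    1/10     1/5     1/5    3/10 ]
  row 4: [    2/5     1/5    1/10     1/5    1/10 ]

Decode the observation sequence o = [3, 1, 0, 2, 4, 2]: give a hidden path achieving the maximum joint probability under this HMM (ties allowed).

path = [3, 0, 4, 3, 2, 3]

t=0: δ = [3.000e-02, 3.000e-02, 1.000e-02, 6.000e-02, 4.000e-02]  (obs o_0=3)
t=1: δ = [3.600e-03, 1.800e-03, 4.800e-03, 1.200e-03, 2.400e-03]  ψ = [3, 0, 3, 4, 3]  (obs o_1=1)
t=2: δ = [2.880e-04, 7.200e-05, 1.920e-04, 1.920e-04, 4.320e-04]  ψ = [2, 0, 2, 2, 0]  (obs o_2=0)
t=3: δ = [5.760e-06, 1.152e-05, 1.296e-05, 2.592e-05, 8.640e-06]  ψ = [2, 0, 4, 4, 0]  (obs o_3=2)
t=4: δ = [1.555e-06, 2.592e-07, 4.147e-06, 1.037e-06, 5.184e-07]  ψ = [3, 3, 3, 1, 3]  (obs o_4=4)
t=5: δ = [1.244e-07, 8.294e-08, 8.294e-08, 1.659e-07, 8.294e-08]  ψ = [2, 2, 2, 2, 2]  (obs o_5=2)
backtrack: best end state = 3; path = [3, 0, 4, 3, 2, 3]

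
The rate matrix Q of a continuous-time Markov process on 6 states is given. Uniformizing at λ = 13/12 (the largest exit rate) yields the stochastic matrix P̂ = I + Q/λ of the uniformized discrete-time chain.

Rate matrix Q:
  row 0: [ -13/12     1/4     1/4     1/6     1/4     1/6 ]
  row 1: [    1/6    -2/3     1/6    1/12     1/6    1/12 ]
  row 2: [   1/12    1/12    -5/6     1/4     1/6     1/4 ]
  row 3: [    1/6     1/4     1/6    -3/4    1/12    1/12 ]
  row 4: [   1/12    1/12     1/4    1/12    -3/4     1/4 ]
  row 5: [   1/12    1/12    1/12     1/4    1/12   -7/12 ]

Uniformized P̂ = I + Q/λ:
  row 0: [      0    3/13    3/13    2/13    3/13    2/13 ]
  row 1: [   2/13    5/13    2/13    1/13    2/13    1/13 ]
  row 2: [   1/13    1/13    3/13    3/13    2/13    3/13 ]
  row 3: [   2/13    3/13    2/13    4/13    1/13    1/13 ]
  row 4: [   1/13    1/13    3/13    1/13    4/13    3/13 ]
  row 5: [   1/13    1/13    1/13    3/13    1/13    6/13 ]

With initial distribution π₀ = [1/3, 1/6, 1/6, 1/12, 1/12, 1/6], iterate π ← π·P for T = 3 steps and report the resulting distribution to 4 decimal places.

t=0: π = [0.3333, 0.1667, 0.1667, 0.0833, 0.0833, 0.1667]
t=1: π = [0.0705, 0.1923, 0.1859, 0.1731, 0.1731, 0.2051]
t=2: π = [0.0996, 0.1736, 0.1711, 0.1824, 0.1568, 0.2165]
t=3: π = [0.0966, 0.1737, 0.1701, 0.1863, 0.1549, 0.2183]

π = [0.0966, 0.1737, 0.1701, 0.1863, 0.1549, 0.2183]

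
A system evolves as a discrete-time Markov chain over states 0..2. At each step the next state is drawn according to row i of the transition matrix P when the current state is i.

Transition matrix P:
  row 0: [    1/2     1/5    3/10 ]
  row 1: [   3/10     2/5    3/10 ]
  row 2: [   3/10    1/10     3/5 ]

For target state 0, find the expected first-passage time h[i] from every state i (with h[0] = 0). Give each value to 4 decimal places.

h = [0.0000, 3.3333, 3.3333]

First-step conditioning: h[0] = 0; for i ≠ 0, h[i] = 1 + Σ_k P[i][k]·h[k].
  h[1] = 1 + 2/5·h[1] + 3/10·h[2]
  h[2] = 1 + 1/10·h[1] + 3/5·h[2]
Solving the 2×2 linear system over states ≠ 0 gives exactly h = [0, 10/3, 10/3] (h[0] = 0 is the target).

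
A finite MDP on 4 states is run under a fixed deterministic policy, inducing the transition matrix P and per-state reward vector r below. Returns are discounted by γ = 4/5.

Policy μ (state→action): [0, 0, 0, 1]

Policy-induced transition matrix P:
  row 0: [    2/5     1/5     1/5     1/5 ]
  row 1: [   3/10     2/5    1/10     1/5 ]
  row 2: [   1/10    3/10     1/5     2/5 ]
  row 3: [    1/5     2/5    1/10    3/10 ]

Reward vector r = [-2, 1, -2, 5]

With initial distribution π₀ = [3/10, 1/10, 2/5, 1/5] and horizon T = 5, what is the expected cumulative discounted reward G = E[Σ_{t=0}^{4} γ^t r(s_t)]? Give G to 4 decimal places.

t=0: π = [0.3000, 0.1000, 0.4000, 0.2000], E[r] = -0.3000, γ^t·E[r] = -0.300000, running G = -0.300000
t=1: π = [0.2300, 0.3000, 0.1700, 0.3000], E[r] = 1.0000, γ^t·E[r] = 0.800000, running G = 0.500000
t=2: π = [0.2590, 0.3370, 0.1400, 0.2640], E[r] = 0.8590, γ^t·E[r] = 0.549760, running G = 1.049760
t=3: π = [0.2715, 0.3342, 0.1399, 0.2544], E[r] = 0.7834, γ^t·E[r] = 0.401101, running G = 1.450861
t=4: π = [0.2737, 0.3317, 0.1411, 0.2534], E[r] = 0.7691, γ^t·E[r] = 0.315011, running G = 1.765872

G = 1.7659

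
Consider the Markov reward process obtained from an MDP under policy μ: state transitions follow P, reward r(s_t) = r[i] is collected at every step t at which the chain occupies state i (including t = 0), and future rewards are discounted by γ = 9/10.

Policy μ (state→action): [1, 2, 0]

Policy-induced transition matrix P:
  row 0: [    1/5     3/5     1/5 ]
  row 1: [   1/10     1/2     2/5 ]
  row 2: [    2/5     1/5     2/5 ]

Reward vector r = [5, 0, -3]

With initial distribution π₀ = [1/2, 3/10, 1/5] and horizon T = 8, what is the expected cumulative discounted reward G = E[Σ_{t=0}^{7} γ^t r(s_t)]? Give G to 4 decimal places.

G = 2.2618

t=0: π = [0.5000, 0.3000, 0.2000], E[r] = 1.9000, γ^t·E[r] = 1.900000, running G = 1.900000
t=1: π = [0.2100, 0.4900, 0.3000], E[r] = 0.1500, γ^t·E[r] = 0.135000, running G = 2.035000
t=2: π = [0.2110, 0.4310, 0.3580], E[r] = -0.0190, γ^t·E[r] = -0.015390, running G = 2.019610
t=3: π = [0.2285, 0.4137, 0.3578], E[r] = 0.0691, γ^t·E[r] = 0.050374, running G = 2.069984
t=4: π = [0.2302, 0.4155, 0.3543], E[r] = 0.0881, γ^t·E[r] = 0.057770, running G = 2.127754
t=5: π = [0.2293, 0.4167, 0.3540], E[r] = 0.0847, γ^t·E[r] = 0.049990, running G = 2.177744
t=6: π = [0.2291, 0.4167, 0.3541], E[r] = 0.0832, γ^t·E[r] = 0.044207, running G = 2.221951
t=7: π = [0.2292, 0.4167, 0.3542], E[r] = 0.0832, γ^t·E[r] = 0.039813, running G = 2.261763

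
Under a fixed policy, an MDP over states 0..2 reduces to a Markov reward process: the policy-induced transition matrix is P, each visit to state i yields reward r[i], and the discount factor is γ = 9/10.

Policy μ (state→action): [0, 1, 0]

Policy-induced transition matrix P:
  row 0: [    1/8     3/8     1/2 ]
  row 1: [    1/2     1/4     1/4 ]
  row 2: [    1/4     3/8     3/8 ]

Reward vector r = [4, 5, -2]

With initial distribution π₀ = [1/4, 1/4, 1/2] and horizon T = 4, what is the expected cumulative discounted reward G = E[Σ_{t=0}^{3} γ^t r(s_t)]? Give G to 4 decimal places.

t=0: π = [0.2500, 0.2500, 0.5000], E[r] = 1.2500, γ^t·E[r] = 1.250000, running G = 1.250000
t=1: π = [0.2813, 0.3438, 0.3750], E[r] = 2.0938, γ^t·E[r] = 1.884375, running G = 3.134375
t=2: π = [0.3008, 0.3320, 0.3672], E[r] = 2.1289, γ^t·E[r] = 1.724414, running G = 4.858789
t=3: π = [0.2954, 0.3335, 0.3711], E[r] = 2.1069, γ^t·E[r] = 1.535955, running G = 6.394744

G = 6.3947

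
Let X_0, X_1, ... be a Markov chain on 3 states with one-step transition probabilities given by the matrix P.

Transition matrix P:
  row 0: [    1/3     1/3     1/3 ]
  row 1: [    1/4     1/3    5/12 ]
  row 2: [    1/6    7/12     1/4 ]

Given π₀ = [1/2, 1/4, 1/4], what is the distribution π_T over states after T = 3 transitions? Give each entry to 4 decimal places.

t=0: π = [0.5000, 0.2500, 0.2500]
t=1: π = [0.2708, 0.3958, 0.3333]
t=2: π = [0.2448, 0.4167, 0.3385]
t=3: π = [0.2422, 0.4180, 0.3398]

π = [0.2422, 0.4180, 0.3398]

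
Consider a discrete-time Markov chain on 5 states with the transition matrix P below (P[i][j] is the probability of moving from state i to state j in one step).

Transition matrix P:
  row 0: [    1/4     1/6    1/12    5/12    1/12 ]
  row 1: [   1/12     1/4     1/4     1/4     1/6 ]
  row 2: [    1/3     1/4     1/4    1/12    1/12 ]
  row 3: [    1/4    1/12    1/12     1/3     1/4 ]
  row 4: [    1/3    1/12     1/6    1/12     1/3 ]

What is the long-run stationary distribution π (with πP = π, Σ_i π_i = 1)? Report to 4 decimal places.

π = [0.2521, 0.1551, 0.1496, 0.2576, 0.1856]

Balance equations π_j = Σ_i π_i·P[i][j]:
  π_0 = 1/4·π_0 + 1/12·π_1 + 1/3·π_2 + 1/4·π_3 + 1/3·π_4
  π_1 = 1/6·π_0 + 1/4·π_1 + 1/4·π_2 + 1/12·π_3 + 1/12·π_4
  π_2 = 1/12·π_0 + 1/4·π_1 + 1/4·π_2 + 1/12·π_3 + 1/6·π_4
  π_3 = 5/12·π_0 + 1/4·π_1 + 1/12·π_2 + 1/3·π_3 + 1/12·π_4
  normalize: π_0 + π_1 + π_2 + π_3 + π_4 = 1
Solving the linear system gives exactly π = [91/361, 56/361, 54/361, 93/361, 67/361].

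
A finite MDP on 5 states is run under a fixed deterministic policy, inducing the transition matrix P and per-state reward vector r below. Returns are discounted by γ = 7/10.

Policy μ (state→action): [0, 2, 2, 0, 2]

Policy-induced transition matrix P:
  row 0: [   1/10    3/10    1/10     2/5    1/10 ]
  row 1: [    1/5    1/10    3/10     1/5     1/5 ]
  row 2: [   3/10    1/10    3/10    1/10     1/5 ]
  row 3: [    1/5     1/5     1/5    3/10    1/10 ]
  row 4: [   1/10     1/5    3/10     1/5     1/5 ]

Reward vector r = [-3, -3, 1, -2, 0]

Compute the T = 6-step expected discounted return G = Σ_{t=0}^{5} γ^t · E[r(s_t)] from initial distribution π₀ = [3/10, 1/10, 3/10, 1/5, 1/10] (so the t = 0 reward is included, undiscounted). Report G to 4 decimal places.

G = -3.9565

t=0: π = [0.3000, 0.1000, 0.3000, 0.2000, 0.1000], E[r] = -1.3000, γ^t·E[r] = -1.300000, running G = -1.300000
t=1: π = [0.1900, 0.1900, 0.2200, 0.2500, 0.1500], E[r] = -1.4200, γ^t·E[r] = -0.994000, running G = -2.294000
t=2: π = [0.1880, 0.1780, 0.2370, 0.2410, 0.1560], E[r] = -1.3430, γ^t·E[r] = -0.658070, running G = -2.952070
t=3: π = [0.1893, 0.1773, 0.2383, 0.2380, 0.1571], E[r] = -1.3375, γ^t·E[r] = -0.458763, running G = -3.410833
t=4: π = [0.1892, 0.1774, 0.2383, 0.2378, 0.1573], E[r] = -1.3370, γ^t·E[r] = -0.321014, running G = -3.731846
t=5: π = [0.1892, 0.1773, 0.2384, 0.2378, 0.1573], E[r] = -1.3368, γ^t·E[r] = -0.224676, running G = -3.956523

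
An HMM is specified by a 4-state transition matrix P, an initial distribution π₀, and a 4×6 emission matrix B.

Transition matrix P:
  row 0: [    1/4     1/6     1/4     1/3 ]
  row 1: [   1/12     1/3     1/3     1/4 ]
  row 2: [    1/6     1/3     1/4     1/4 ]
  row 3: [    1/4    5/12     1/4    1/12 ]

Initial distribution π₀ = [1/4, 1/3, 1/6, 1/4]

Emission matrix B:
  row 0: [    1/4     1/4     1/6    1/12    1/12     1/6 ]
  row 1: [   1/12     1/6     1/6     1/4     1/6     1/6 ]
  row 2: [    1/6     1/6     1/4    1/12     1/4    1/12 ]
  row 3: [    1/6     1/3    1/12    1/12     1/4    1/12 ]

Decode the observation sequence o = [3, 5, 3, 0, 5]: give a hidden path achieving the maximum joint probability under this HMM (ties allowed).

t=0: δ = [2.083e-02, 8.333e-02, 1.389e-02, 2.083e-02]  (obs o_0=3)
t=1: δ = [1.157e-03, 4.630e-03, 2.315e-03, 1.736e-03]  ψ = [1, 1, 1, 1]  (obs o_1=5)
t=2: δ = [3.617e-05, 3.858e-04, 1.286e-04, 9.645e-05]  ψ = [3, 1, 1, 1]  (obs o_2=3)
t=3: δ = [8.038e-06, 1.072e-05, 2.143e-05, 1.608e-05]  ψ = [1, 1, 1, 1]  (obs o_3=0)
t=4: δ = [6.698e-07, 1.191e-06, 4.465e-07, 4.465e-07]  ψ = [3, 2, 2, 2]  (obs o_4=5)
backtrack: best end state = 1; path = [1, 1, 1, 2, 1]

path = [1, 1, 1, 2, 1]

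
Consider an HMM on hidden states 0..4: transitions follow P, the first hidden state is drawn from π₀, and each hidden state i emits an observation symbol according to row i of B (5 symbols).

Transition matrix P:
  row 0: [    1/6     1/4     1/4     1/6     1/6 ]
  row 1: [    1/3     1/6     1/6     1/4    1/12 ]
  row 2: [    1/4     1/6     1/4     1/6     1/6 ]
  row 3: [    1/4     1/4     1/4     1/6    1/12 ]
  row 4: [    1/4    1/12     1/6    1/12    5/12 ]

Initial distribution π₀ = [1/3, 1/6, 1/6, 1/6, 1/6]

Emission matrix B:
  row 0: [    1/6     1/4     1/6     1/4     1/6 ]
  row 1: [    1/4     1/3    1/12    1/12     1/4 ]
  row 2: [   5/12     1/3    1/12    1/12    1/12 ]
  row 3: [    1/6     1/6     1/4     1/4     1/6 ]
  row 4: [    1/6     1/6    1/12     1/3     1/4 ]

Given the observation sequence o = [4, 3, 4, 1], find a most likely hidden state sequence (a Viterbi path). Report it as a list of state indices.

path = [4, 4, 4, 4]

t=0: δ = [5.556e-02, 4.167e-02, 1.389e-02, 2.778e-02, 4.167e-02]  (obs o_0=4)
t=1: δ = [3.472e-03, 1.157e-03, 1.157e-03, 2.604e-03, 5.787e-03]  ψ = [1, 0, 0, 1, 4]  (obs o_1=3)
t=2: δ = [2.411e-04, 2.170e-04, 8.038e-05, 9.645e-05, 6.028e-04]  ψ = [4, 0, 4, 0, 4]  (obs o_2=4)
t=3: δ = [3.768e-05, 2.009e-05, 3.349e-05, 9.042e-06, 4.186e-05]  ψ = [4, 0, 4, 1, 4]  (obs o_3=1)
backtrack: best end state = 4; path = [4, 4, 4, 4]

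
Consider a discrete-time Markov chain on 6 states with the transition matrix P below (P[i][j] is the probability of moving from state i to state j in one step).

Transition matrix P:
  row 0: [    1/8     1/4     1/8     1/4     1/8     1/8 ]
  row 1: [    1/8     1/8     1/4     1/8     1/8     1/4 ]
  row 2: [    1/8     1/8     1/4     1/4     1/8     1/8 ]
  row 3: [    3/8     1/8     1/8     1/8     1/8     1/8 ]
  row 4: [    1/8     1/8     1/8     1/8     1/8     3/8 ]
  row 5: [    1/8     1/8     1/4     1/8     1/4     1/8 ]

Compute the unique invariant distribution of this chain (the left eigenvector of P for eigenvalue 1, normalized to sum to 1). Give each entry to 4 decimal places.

π = [0.1674, 0.1459, 0.1894, 0.1696, 0.1475, 0.1801]

Balance equations π_j = Σ_i π_i·P[i][j]:
  π_0 = 1/8·π_0 + 1/8·π_1 + 1/8·π_2 + 3/8·π_3 + 1/8·π_4 + 1/8·π_5
  π_1 = 1/4·π_0 + 1/8·π_1 + 1/8·π_2 + 1/8·π_3 + 1/8·π_4 + 1/8·π_5
  π_2 = 1/8·π_0 + 1/4·π_1 + 1/4·π_2 + 1/8·π_3 + 1/8·π_4 + 1/4·π_5
  π_3 = 1/4·π_0 + 1/8·π_1 + 1/4·π_2 + 1/8·π_3 + 1/8·π_4 + 1/8·π_5
  π_4 = 1/8·π_0 + 1/8·π_1 + 1/8·π_2 + 1/8·π_3 + 1/8·π_4 + 1/4·π_5
  normalize: π_0 + π_1 + π_2 + π_3 + π_4 + π_5 = 1
Solving the linear system gives exactly π = [3001/17927, 2616/17927, 3396/17927, 6081/35854, 5289/35854, 3229/17927].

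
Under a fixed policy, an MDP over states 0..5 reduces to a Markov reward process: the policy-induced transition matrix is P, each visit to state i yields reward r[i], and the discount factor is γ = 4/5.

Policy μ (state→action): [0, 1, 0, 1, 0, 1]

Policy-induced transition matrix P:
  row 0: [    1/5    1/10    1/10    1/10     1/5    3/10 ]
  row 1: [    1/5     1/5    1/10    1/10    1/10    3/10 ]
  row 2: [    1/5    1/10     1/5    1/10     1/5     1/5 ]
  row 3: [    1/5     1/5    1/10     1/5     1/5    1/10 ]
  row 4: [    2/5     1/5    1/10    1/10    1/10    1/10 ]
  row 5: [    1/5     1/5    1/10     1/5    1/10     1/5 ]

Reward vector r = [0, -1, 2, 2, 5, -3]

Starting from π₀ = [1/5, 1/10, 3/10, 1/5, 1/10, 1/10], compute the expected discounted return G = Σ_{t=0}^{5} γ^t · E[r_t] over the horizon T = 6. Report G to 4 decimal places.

t=0: π = [0.2000, 0.1000, 0.3000, 0.2000, 0.1000, 0.1000], E[r] = 1.1000, γ^t·E[r] = 1.100000, running G = 1.100000
t=1: π = [0.2200, 0.1500, 0.1300, 0.1300, 0.1700, 0.2000], E[r] = 0.6200, γ^t·E[r] = 0.496000, running G = 1.596000
t=2: π = [0.2340, 0.1650, 0.1130, 0.1330, 0.1480, 0.2070], E[r] = 0.4460, γ^t·E[r] = 0.285440, running G = 1.881440
t=3: π = [0.2296, 0.1653, 0.1113, 0.1340, 0.1480, 0.2118], E[r] = 0.4299, γ^t·E[r] = 0.220109, running G = 2.101549
t=4: π = [0.2296, 0.1659, 0.1111, 0.1346, 0.1475, 0.2113], E[r] = 0.4291, γ^t·E[r] = 0.175755, running G = 2.277304
t=5: π = [0.2295, 0.1659, 0.1111, 0.1346, 0.1475, 0.2113], E[r] = 0.4291, γ^t·E[r] = 0.140606, running G = 2.417910

G = 2.4179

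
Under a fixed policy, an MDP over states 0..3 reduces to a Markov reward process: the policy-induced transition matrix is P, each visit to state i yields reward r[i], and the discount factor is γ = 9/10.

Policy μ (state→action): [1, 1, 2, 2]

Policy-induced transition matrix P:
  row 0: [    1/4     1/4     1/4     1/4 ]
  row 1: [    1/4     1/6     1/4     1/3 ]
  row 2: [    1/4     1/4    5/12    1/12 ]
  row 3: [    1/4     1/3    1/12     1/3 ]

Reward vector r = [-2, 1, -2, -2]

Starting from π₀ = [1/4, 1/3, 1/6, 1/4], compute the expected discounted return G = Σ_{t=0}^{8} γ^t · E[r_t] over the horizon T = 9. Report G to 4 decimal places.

t=0: π = [0.2500, 0.3333, 0.1667, 0.2500], E[r] = -1.0000, γ^t·E[r] = -1.000000, running G = -1.000000
t=1: π = [0.2500, 0.2431, 0.2361, 0.2708], E[r] = -1.2708, γ^t·E[r] = -1.143750, running G = -2.143750
t=2: π = [0.2500, 0.2523, 0.2442, 0.2535], E[r] = -1.2431, γ^t·E[r] = -1.006875, running G = -3.150625
t=3: π = [0.2500, 0.2501, 0.2485, 0.2514], E[r] = -1.2497, γ^t·E[r] = -0.911039, running G = -4.061664
t=4: π = [0.2500, 0.2501, 0.2495, 0.2504], E[r] = -1.2497, γ^t·E[r] = -0.819904, running G = -4.881568
t=5: π = [0.2500, 0.2500, 0.2499, 0.2501], E[r] = -1.2499, γ^t·E[r] = -0.738072, running G = -5.619640
t=6: π = [0.2500, 0.2500, 0.2500, 0.2500], E[r] = -1.2500, γ^t·E[r] = -0.664288, running G = -6.283927
t=7: π = [0.2500, 0.2500, 0.2500, 0.2500], E[r] = -1.2500, γ^t·E[r] = -0.597868, running G = -6.881795
t=8: π = [0.2500, 0.2500, 0.2500, 0.2500], E[r] = -1.2500, γ^t·E[r] = -0.538083, running G = -7.419878

G = -7.4199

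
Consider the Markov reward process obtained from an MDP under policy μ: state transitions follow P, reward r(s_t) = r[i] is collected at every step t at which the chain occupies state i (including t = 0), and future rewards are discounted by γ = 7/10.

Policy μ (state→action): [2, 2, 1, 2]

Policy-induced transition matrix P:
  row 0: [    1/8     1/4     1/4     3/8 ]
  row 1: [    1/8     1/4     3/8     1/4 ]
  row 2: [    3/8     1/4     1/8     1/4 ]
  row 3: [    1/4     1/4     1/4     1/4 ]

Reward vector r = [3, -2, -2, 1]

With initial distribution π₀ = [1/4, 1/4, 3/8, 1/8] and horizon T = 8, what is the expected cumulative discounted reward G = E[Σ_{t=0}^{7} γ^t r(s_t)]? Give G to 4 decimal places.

t=0: π = [0.2500, 0.2500, 0.3750, 0.1250], E[r] = -0.3750, γ^t·E[r] = -0.375000, running G = -0.375000
t=1: π = [0.2344, 0.2500, 0.2344, 0.2813], E[r] = 0.0156, γ^t·E[r] = 0.010938, running G = -0.364063
t=2: π = [0.2188, 0.2500, 0.2520, 0.2793], E[r] = -0.0684, γ^t·E[r] = -0.033496, running G = -0.397559
t=3: π = [0.2229, 0.2500, 0.2498, 0.2773], E[r] = -0.0535, γ^t·E[r] = -0.018339, running G = -0.415898
t=4: π = [0.2221, 0.2500, 0.2500, 0.2779], E[r] = -0.0559, γ^t·E[r] = -0.013416, running G = -0.429314
t=5: π = [0.2222, 0.2500, 0.2500, 0.2778], E[r] = -0.0555, γ^t·E[r] = -0.009329, running G = -0.438643
t=6: π = [0.2222, 0.2500, 0.2500, 0.2778], E[r] = -0.0556, γ^t·E[r] = -0.006537, running G = -0.445180
t=7: π = [0.2222, 0.2500, 0.2500, 0.2778], E[r] = -0.0556, γ^t·E[r] = -0.004575, running G = -0.449755

G = -0.4498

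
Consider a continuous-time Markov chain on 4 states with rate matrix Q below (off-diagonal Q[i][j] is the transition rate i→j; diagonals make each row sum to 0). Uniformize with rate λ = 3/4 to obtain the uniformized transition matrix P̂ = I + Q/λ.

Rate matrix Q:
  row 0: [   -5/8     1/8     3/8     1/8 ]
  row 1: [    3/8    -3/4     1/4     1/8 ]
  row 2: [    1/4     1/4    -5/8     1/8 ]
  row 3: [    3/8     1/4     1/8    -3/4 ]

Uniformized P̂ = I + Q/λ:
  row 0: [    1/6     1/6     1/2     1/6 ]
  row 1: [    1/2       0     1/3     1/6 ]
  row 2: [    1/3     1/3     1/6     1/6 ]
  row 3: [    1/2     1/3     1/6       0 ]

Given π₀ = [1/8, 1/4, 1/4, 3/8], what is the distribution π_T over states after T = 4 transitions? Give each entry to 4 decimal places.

t=0: π = [0.1250, 0.2500, 0.2500, 0.3750]
t=1: π = [0.4167, 0.2292, 0.2500, 0.1042]
t=2: π = [0.3194, 0.1875, 0.3438, 0.1493]
t=3: π = [0.3362, 0.2176, 0.3044, 0.1418]
t=4: π = [0.3372, 0.2048, 0.3150, 0.1430]

π = [0.3372, 0.2048, 0.3150, 0.1430]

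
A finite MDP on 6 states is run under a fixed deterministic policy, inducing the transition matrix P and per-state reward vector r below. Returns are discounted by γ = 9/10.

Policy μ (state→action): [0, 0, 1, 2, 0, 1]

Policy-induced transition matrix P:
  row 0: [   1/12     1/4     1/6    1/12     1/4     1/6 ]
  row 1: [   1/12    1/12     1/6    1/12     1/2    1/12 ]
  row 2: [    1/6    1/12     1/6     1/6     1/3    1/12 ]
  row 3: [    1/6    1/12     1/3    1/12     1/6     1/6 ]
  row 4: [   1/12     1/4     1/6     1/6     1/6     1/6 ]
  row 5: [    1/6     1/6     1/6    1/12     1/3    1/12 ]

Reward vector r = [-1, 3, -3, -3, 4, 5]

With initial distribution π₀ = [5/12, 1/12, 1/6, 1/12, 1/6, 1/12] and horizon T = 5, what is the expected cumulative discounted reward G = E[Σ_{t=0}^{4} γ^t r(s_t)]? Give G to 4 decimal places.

t=0: π = [0.4167, 0.0833, 0.1667, 0.0833, 0.1667, 0.0833], E[r] = 0.1667, γ^t·E[r] = 0.166667, running G = 0.166667
t=1: π = [0.1111, 0.1875, 0.1806, 0.1111, 0.2708, 0.1389], E[r] = 1.3542, γ^t·E[r] = 1.218750, running G = 1.385417
t=2: π = [0.1192, 0.1586, 0.1852, 0.1209, 0.2917, 0.1244], E[r] = 1.2269, γ^t·E[r] = 0.993750, running G = 2.379167
t=3: π = [0.1192, 0.1622, 0.1868, 0.1231, 0.2811, 0.1277], E[r] = 1.2001, γ^t·E[r] = 0.874898, running G = 3.254065
t=4: π = [0.1198, 0.1607, 0.1872, 0.1223, 0.2831, 0.1269], E[r] = 1.2008, γ^t·E[r] = 0.787825, running G = 4.041890

G = 4.0419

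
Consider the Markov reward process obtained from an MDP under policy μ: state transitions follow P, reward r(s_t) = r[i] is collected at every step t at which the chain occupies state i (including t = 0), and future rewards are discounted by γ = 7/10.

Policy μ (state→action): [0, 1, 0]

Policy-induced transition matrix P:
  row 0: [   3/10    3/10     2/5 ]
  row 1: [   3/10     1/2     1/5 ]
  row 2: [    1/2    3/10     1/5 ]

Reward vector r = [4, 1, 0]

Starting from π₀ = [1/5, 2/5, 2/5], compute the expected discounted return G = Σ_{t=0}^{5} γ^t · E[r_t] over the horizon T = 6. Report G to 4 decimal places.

G = 4.7435

t=0: π = [0.2000, 0.4000, 0.4000], E[r] = 1.2000, γ^t·E[r] = 1.200000, running G = 1.200000
t=1: π = [0.3800, 0.3800, 0.2400], E[r] = 1.9000, γ^t·E[r] = 1.330000, running G = 2.530000
t=2: π = [0.3480, 0.3760, 0.2760], E[r] = 1.7680, γ^t·E[r] = 0.866320, running G = 3.396320
t=3: π = [0.3552, 0.3752, 0.2696], E[r] = 1.7960, γ^t·E[r] = 0.616028, running G = 4.012348
t=4: π = [0.3539, 0.3750, 0.2710], E[r] = 1.7907, γ^t·E[r] = 0.429952, running G = 4.442300
t=5: π = [0.3542, 0.3750, 0.2708], E[r] = 1.7918, γ^t·E[r] = 0.301155, running G = 4.743454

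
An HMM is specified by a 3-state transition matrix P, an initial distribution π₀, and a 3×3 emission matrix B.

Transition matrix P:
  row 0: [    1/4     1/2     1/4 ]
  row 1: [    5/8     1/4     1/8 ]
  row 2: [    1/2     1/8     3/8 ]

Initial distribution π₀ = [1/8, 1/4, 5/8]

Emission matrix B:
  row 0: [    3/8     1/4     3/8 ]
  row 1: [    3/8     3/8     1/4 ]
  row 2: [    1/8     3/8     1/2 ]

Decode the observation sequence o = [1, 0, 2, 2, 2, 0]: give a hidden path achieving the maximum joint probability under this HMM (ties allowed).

t=0: δ = [3.125e-02, 9.375e-02, 2.344e-01]  (obs o_0=1)
t=1: δ = [4.395e-02, 1.099e-02, 1.099e-02]  ψ = [2, 2, 2]  (obs o_1=0)
t=2: δ = [4.120e-03, 5.493e-03, 5.493e-03]  ψ = [0, 0, 0]  (obs o_2=2)
t=3: δ = [1.287e-03, 5.150e-04, 1.030e-03]  ψ = [1, 0, 2]  (obs o_3=2)
t=4: δ = [1.931e-04, 1.609e-04, 1.931e-04]  ψ = [2, 0, 2]  (obs o_4=2)
t=5: δ = [3.772e-05, 3.621e-05, 9.052e-06]  ψ = [1, 0, 2]  (obs o_5=0)
backtrack: best end state = 0; path = [2, 0, 1, 0, 1, 0]

path = [2, 0, 1, 0, 1, 0]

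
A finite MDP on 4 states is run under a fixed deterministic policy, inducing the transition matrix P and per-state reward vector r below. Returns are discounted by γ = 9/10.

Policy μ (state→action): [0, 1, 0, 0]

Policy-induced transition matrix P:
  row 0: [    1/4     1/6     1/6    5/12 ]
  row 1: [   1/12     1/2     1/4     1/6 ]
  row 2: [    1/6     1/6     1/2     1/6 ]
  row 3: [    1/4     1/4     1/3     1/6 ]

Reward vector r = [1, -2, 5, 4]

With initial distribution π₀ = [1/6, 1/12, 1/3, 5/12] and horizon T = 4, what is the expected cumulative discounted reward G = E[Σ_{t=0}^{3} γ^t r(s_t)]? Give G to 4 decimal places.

t=0: π = [0.1667, 0.0833, 0.3333, 0.4167], E[r] = 3.3333, γ^t·E[r] = 3.333333, running G = 3.333333
t=1: π = [0.2083, 0.2292, 0.3542, 0.2083], E[r] = 2.3542, γ^t·E[r] = 2.118750, running G = 5.452083
t=2: π = [0.1823, 0.2604, 0.3385, 0.2188], E[r] = 2.2292, γ^t·E[r] = 1.805625, running G = 7.257708
t=3: π = [0.1784, 0.2717, 0.3377, 0.2122], E[r] = 2.1723, γ^t·E[r] = 1.583613, running G = 8.841322

G = 8.8413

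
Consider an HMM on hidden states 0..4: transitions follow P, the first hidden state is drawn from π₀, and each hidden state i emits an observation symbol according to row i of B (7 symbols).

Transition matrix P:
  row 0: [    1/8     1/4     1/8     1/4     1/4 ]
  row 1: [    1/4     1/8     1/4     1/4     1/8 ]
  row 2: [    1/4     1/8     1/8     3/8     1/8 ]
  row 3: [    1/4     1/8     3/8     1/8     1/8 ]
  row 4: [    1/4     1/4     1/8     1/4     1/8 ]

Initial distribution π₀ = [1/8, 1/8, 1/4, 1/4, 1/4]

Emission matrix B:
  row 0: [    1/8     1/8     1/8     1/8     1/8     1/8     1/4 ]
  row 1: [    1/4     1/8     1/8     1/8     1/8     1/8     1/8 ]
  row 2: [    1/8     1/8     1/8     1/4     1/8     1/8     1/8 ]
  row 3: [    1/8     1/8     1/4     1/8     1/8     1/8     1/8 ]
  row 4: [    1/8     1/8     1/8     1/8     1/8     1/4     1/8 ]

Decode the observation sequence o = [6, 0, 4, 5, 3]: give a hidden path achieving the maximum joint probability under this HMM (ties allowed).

t=0: δ = [3.125e-02, 1.562e-02, 3.125e-02, 3.125e-02, 3.125e-02]  (obs o_0=6)
t=1: δ = [9.766e-04, 1.953e-03, 1.465e-03, 1.465e-03, 9.766e-04]  ψ = [2, 0, 3, 2, 0]  (obs o_1=0)
t=2: δ = [6.104e-05, 3.052e-05, 6.866e-05, 6.866e-05, 3.052e-05]  ψ = [1, 0, 3, 2, 0]  (obs o_2=4)
t=3: δ = [2.146e-06, 1.907e-06, 3.219e-06, 3.219e-06, 3.815e-06]  ψ = [2, 0, 3, 2, 0]  (obs o_3=5)
t=4: δ = [1.192e-07, 1.192e-07, 3.017e-07, 1.509e-07, 6.706e-08]  ψ = [4, 4, 3, 2, 0]  (obs o_4=3)
backtrack: best end state = 2; path = [2, 3, 2, 3, 2]

path = [2, 3, 2, 3, 2]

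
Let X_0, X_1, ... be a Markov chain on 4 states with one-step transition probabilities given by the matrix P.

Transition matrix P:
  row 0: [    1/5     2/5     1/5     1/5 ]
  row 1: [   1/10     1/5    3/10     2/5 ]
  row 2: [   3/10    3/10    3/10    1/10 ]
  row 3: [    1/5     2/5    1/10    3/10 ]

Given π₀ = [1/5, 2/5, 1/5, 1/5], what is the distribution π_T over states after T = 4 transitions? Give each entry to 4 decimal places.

t=0: π = [0.2000, 0.4000, 0.2000, 0.2000]
t=1: π = [0.1800, 0.3000, 0.2400, 0.2800]
t=2: π = [0.1940, 0.3160, 0.2260, 0.2640]
t=3: π = [0.1910, 0.3142, 0.2278, 0.2670]
t=4: π = [0.1914, 0.3144, 0.2275, 0.2668]

π = [0.1914, 0.3144, 0.2275, 0.2668]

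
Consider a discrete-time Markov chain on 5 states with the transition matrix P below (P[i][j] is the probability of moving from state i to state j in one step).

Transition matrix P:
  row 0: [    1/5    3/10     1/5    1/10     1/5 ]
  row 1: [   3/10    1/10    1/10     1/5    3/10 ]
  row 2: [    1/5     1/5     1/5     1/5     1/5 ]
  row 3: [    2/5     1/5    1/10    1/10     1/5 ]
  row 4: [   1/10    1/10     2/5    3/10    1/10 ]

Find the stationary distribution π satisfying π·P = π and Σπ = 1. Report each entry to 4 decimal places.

π = [0.2344, 0.1851, 0.2034, 0.1786, 0.1986]

Balance equations π_j = Σ_i π_i·P[i][j]:
  π_0 = 1/5·π_0 + 3/10·π_1 + 1/5·π_2 + 2/5·π_3 + 1/10·π_4
  π_1 = 3/10·π_0 + 1/10·π_1 + 1/5·π_2 + 1/5·π_3 + 1/10·π_4
  π_2 = 1/5·π_0 + 1/10·π_1 + 1/5·π_2 + 1/10·π_3 + 2/5·π_4
  π_3 = 1/10·π_0 + 1/5·π_1 + 1/5·π_2 + 1/10·π_3 + 3/10·π_4
  normalize: π_0 + π_1 + π_2 + π_3 + π_4 = 1
Solving the linear system gives exactly π = [397/1694, 57/308, 689/3388, 5/28, 673/3388].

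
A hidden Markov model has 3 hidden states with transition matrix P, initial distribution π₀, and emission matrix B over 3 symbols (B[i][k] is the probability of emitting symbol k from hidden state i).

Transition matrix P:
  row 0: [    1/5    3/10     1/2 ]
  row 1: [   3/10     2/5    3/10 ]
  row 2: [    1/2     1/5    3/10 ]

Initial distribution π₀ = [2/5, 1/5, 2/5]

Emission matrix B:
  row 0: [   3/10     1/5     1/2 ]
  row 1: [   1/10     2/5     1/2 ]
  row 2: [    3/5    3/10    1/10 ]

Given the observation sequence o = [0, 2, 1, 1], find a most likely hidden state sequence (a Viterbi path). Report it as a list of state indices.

path = [2, 0, 1, 1]

t=0: δ = [1.200e-01, 2.000e-02, 2.400e-01]  (obs o_0=0)
t=1: δ = [6.000e-02, 2.400e-02, 7.200e-03]  ψ = [2, 2, 2]  (obs o_1=2)
t=2: δ = [2.400e-03, 7.200e-03, 9.000e-03]  ψ = [0, 0, 0]  (obs o_2=1)
t=3: δ = [9.000e-04, 1.152e-03, 8.100e-04]  ψ = [2, 1, 2]  (obs o_3=1)
backtrack: best end state = 1; path = [2, 0, 1, 1]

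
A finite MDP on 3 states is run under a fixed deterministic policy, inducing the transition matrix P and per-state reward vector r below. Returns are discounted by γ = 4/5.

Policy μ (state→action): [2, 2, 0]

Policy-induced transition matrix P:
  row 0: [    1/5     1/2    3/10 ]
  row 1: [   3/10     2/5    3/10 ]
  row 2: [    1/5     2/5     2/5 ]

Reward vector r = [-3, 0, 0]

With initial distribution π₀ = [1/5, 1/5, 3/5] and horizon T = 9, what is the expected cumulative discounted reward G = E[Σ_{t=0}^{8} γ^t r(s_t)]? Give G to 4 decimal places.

G = -2.9660

t=0: π = [0.2000, 0.2000, 0.6000], E[r] = -0.6000, γ^t·E[r] = -0.600000, running G = -0.600000
t=1: π = [0.2200, 0.4200, 0.3600], E[r] = -0.6600, γ^t·E[r] = -0.528000, running G = -1.128000
t=2: π = [0.2420, 0.4220, 0.3360], E[r] = -0.7260, γ^t·E[r] = -0.464640, running G = -1.592640
t=3: π = [0.2422, 0.4242, 0.3336], E[r] = -0.7266, γ^t·E[r] = -0.372019, running G = -1.964659
t=4: π = [0.2424, 0.4242, 0.3334], E[r] = -0.7273, γ^t·E[r] = -0.297886, running G = -2.262545
t=5: π = [0.2424, 0.4242, 0.3333], E[r] = -0.7273, γ^t·E[r] = -0.238311, running G = -2.500855
t=6: π = [0.2424, 0.4242, 0.3333], E[r] = -0.7273, γ^t·E[r] = -0.190650, running G = -2.691506
t=7: π = [0.2424, 0.4242, 0.3333], E[r] = -0.7273, γ^t·E[r] = -0.152520, running G = -2.844026
t=8: π = [0.2424, 0.4242, 0.3333], E[r] = -0.7273, γ^t·E[r] = -0.122016, running G = -2.966042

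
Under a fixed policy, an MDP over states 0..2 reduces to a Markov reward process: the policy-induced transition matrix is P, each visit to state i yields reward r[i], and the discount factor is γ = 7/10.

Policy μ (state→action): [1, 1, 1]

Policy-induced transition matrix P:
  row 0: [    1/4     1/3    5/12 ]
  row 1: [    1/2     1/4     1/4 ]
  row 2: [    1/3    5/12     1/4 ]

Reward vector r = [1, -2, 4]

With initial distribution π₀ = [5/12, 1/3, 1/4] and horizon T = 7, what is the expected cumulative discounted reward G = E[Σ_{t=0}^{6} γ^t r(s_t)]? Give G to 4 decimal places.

t=0: π = [0.4167, 0.3333, 0.2500], E[r] = 0.7500, γ^t·E[r] = 0.750000, running G = 0.750000
t=1: π = [0.3542, 0.3264, 0.3194], E[r] = 0.9792, γ^t·E[r] = 0.685417, running G = 1.435417
t=2: π = [0.3582, 0.3328, 0.3090], E[r] = 0.9288, γ^t·E[r] = 0.455122, running G = 1.890538
t=3: π = [0.3589, 0.3314, 0.3097], E[r] = 0.9350, γ^t·E[r] = 0.320719, running G = 2.211257
t=4: π = [0.3586, 0.3315, 0.3098], E[r] = 0.9349, γ^t·E[r] = 0.224466, running G = 2.435723
t=5: π = [0.3587, 0.3315, 0.3098], E[r] = 0.9348, γ^t·E[r] = 0.157103, running G = 2.592826
t=6: π = [0.3587, 0.3315, 0.3098], E[r] = 0.9348, γ^t·E[r] = 0.109977, running G = 2.702803

G = 2.7028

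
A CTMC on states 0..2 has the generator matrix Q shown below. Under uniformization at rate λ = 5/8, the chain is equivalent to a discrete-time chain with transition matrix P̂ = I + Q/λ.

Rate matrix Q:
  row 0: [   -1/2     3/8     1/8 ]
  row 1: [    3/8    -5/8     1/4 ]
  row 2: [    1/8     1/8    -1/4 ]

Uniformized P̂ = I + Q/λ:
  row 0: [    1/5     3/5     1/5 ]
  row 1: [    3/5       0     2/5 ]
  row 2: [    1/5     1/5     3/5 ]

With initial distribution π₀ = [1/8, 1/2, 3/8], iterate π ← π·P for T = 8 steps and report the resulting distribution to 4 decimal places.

π = [0.3068, 0.2703, 0.4228]

t=0: π = [0.1250, 0.5000, 0.3750]
t=1: π = [0.4000, 0.1500, 0.4500]
t=2: π = [0.2600, 0.3300, 0.4100]
t=3: π = [0.3320, 0.2380, 0.4300]
t=4: π = [0.2952, 0.2852, 0.4196]
t=5: π = [0.3141, 0.2610, 0.4249]
t=6: π = [0.3044, 0.2734, 0.4222]
t=7: π = [0.3094, 0.2671, 0.4235]
t=8: π = [0.3068, 0.2703, 0.4228]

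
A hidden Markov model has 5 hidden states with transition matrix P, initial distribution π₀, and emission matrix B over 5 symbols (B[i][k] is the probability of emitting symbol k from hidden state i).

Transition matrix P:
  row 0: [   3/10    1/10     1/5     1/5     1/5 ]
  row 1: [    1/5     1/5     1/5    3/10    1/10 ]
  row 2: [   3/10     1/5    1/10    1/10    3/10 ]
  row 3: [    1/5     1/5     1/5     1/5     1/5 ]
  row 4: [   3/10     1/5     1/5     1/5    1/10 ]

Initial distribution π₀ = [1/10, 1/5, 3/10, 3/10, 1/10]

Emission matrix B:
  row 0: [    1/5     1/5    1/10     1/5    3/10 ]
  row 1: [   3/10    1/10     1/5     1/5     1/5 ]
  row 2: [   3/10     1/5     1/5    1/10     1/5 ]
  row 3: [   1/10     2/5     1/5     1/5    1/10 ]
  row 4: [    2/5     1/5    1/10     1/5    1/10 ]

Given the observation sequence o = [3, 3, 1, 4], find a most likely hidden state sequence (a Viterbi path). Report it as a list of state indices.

path = [3, 1, 3, 0]

t=0: δ = [2.000e-02, 4.000e-02, 3.000e-02, 6.000e-02, 2.000e-02]  (obs o_0=3)
t=1: δ = [2.400e-03, 2.400e-03, 1.200e-03, 2.400e-03, 2.400e-03]  ψ = [3, 3, 3, 1, 3]  (obs o_1=3)
t=2: δ = [1.440e-04, 4.800e-05, 9.600e-05, 2.880e-04, 9.600e-05]  ψ = [0, 1, 0, 1, 0]  (obs o_2=1)
t=3: δ = [1.728e-05, 1.152e-05, 1.152e-05, 5.760e-06, 5.760e-06]  ψ = [3, 3, 3, 3, 3]  (obs o_3=4)
backtrack: best end state = 0; path = [3, 1, 3, 0]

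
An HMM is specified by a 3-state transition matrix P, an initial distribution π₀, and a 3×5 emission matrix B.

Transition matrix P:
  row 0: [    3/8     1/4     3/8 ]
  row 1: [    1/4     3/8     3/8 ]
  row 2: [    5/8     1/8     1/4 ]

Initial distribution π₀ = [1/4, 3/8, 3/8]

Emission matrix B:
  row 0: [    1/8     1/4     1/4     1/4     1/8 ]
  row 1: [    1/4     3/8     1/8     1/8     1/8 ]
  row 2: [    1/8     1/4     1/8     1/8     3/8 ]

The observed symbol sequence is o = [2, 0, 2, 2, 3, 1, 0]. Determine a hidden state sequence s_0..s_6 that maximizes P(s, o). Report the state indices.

t=0: δ = [6.250e-02, 4.688e-02, 4.688e-02]  (obs o_0=2)
t=1: δ = [3.662e-03, 4.395e-03, 2.930e-03]  ψ = [2, 1, 0]  (obs o_1=0)
t=2: δ = [4.578e-04, 2.060e-04, 2.060e-04]  ψ = [2, 1, 1]  (obs o_2=2)
t=3: δ = [4.292e-05, 1.431e-05, 2.146e-05]  ψ = [0, 0, 0]  (obs o_3=2)
t=4: δ = [4.023e-06, 1.341e-06, 2.012e-06]  ψ = [0, 0, 0]  (obs o_4=3)
t=5: δ = [3.772e-07, 3.772e-07, 3.772e-07]  ψ = [0, 0, 0]  (obs o_5=1)
t=6: δ = [2.947e-08, 3.536e-08, 1.768e-08]  ψ = [2, 1, 0]  (obs o_6=0)
backtrack: best end state = 1; path = [0, 2, 0, 0, 0, 1, 1]

path = [0, 2, 0, 0, 0, 1, 1]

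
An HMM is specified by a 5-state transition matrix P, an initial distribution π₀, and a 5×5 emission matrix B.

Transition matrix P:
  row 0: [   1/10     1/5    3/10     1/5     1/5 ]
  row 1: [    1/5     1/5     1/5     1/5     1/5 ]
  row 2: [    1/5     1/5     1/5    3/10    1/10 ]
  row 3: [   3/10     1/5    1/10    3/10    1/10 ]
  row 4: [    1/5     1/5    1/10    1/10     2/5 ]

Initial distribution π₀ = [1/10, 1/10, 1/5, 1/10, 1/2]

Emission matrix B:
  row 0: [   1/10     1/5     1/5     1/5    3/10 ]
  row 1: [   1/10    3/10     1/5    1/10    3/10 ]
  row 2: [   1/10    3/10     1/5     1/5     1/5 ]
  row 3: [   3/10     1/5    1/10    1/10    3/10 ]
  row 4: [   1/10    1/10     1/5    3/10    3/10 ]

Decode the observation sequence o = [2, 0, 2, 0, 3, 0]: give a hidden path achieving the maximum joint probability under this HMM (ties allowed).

t=0: δ = [2.000e-02, 2.000e-02, 4.000e-02, 1.000e-02, 1.000e-01]  (obs o_0=2)
t=1: δ = [2.000e-03, 2.000e-03, 1.000e-03, 3.600e-03, 4.000e-03]  ψ = [4, 4, 4, 2, 4]  (obs o_1=0)
t=2: δ = [2.160e-04, 1.600e-04, 1.200e-04, 1.080e-04, 3.200e-04]  ψ = [3, 4, 0, 3, 4]  (obs o_2=2)
t=3: δ = [6.400e-06, 6.400e-06, 6.480e-06, 1.296e-05, 1.280e-05]  ψ = [4, 4, 0, 0, 4]  (obs o_3=0)
t=4: δ = [7.776e-07, 2.592e-07, 3.840e-07, 3.888e-07, 1.536e-06]  ψ = [3, 3, 0, 3, 4]  (obs o_4=3)
t=5: δ = [3.072e-08, 3.072e-08, 2.333e-08, 4.666e-08, 6.144e-08]  ψ = [4, 4, 0, 0, 4]  (obs o_5=0)
backtrack: best end state = 4; path = [4, 4, 4, 4, 4, 4]

path = [4, 4, 4, 4, 4, 4]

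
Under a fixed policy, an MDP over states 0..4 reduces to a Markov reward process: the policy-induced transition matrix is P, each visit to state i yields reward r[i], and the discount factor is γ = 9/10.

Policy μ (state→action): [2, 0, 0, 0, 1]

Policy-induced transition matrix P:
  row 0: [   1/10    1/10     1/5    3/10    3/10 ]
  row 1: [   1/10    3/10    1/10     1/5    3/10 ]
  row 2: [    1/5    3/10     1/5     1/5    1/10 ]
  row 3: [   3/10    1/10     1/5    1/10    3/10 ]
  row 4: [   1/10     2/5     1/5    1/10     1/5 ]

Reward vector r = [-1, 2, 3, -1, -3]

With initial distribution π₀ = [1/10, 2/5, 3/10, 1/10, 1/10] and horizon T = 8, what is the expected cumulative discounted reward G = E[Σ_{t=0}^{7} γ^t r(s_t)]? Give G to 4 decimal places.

t=0: π = [0.1000, 0.4000, 0.3000, 0.1000, 0.1000], E[r] = 1.2000, γ^t·E[r] = 1.200000, running G = 1.200000
t=1: π = [0.1500, 0.2700, 0.1600, 0.1900, 0.2300], E[r] = -0.0100, γ^t·E[r] = -0.009000, running G = 1.191000
t=2: π = [0.1540, 0.2550, 0.1730, 0.1730, 0.2450], E[r] = -0.0330, γ^t·E[r] = -0.026730, running G = 1.164270
t=3: π = [0.1519, 0.2591, 0.1745, 0.1736, 0.2409], E[r] = -0.0065, γ^t·E[r] = -0.004739, running G = 1.159532
t=4: π = [0.1522, 0.2590, 0.1741, 0.1737, 0.2410], E[r] = -0.0087, γ^t·E[r] = -0.005702, running G = 1.153830
t=5: π = [0.1522, 0.2589, 0.1741, 0.1737, 0.2411], E[r] = -0.0090, γ^t·E[r] = -0.005315, running G = 1.148515
t=6: π = [0.1522, 0.2589, 0.1741, 0.1737, 0.2411], E[r] = -0.0089, γ^t·E[r] = -0.004744, running G = 1.143771
t=7: π = [0.1522, 0.2589, 0.1741, 0.1737, 0.2411], E[r] = -0.0089, γ^t·E[r] = -0.004270, running G = 1.139501

G = 1.1395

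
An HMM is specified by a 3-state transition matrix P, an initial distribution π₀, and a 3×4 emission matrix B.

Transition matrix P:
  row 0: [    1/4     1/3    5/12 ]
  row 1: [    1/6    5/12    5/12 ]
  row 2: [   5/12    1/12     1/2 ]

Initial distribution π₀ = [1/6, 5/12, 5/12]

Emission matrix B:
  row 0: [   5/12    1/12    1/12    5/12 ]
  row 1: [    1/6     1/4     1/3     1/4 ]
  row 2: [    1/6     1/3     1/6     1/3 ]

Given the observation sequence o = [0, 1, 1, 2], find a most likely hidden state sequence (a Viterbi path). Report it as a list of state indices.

t=0: δ = [6.944e-02, 6.944e-02, 6.944e-02]  (obs o_0=0)
t=1: δ = [2.411e-03, 7.234e-03, 1.157e-02]  ψ = [2, 1, 2]  (obs o_1=1)
t=2: δ = [4.019e-04, 7.535e-04, 1.929e-03]  ψ = [2, 1, 2]  (obs o_2=1)
t=3: δ = [6.698e-05, 1.047e-04, 1.608e-04]  ψ = [2, 1, 2]  (obs o_3=2)
backtrack: best end state = 2; path = [2, 2, 2, 2]

path = [2, 2, 2, 2]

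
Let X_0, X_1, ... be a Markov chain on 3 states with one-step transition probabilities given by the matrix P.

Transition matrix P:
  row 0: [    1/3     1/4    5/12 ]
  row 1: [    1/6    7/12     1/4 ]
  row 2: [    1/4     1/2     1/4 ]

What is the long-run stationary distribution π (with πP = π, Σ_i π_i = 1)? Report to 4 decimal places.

π = [0.2288, 0.4831, 0.2881]

Balance equations π_j = Σ_i π_i·P[i][j]:
  π_0 = 1/3·π_0 + 1/6·π_1 + 1/4·π_2
  π_1 = 1/4·π_0 + 7/12·π_1 + 1/2·π_2
  normalize: π_0 + π_1 + π_2 = 1
Solving the linear system gives exactly π = [27/118, 57/118, 17/59].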